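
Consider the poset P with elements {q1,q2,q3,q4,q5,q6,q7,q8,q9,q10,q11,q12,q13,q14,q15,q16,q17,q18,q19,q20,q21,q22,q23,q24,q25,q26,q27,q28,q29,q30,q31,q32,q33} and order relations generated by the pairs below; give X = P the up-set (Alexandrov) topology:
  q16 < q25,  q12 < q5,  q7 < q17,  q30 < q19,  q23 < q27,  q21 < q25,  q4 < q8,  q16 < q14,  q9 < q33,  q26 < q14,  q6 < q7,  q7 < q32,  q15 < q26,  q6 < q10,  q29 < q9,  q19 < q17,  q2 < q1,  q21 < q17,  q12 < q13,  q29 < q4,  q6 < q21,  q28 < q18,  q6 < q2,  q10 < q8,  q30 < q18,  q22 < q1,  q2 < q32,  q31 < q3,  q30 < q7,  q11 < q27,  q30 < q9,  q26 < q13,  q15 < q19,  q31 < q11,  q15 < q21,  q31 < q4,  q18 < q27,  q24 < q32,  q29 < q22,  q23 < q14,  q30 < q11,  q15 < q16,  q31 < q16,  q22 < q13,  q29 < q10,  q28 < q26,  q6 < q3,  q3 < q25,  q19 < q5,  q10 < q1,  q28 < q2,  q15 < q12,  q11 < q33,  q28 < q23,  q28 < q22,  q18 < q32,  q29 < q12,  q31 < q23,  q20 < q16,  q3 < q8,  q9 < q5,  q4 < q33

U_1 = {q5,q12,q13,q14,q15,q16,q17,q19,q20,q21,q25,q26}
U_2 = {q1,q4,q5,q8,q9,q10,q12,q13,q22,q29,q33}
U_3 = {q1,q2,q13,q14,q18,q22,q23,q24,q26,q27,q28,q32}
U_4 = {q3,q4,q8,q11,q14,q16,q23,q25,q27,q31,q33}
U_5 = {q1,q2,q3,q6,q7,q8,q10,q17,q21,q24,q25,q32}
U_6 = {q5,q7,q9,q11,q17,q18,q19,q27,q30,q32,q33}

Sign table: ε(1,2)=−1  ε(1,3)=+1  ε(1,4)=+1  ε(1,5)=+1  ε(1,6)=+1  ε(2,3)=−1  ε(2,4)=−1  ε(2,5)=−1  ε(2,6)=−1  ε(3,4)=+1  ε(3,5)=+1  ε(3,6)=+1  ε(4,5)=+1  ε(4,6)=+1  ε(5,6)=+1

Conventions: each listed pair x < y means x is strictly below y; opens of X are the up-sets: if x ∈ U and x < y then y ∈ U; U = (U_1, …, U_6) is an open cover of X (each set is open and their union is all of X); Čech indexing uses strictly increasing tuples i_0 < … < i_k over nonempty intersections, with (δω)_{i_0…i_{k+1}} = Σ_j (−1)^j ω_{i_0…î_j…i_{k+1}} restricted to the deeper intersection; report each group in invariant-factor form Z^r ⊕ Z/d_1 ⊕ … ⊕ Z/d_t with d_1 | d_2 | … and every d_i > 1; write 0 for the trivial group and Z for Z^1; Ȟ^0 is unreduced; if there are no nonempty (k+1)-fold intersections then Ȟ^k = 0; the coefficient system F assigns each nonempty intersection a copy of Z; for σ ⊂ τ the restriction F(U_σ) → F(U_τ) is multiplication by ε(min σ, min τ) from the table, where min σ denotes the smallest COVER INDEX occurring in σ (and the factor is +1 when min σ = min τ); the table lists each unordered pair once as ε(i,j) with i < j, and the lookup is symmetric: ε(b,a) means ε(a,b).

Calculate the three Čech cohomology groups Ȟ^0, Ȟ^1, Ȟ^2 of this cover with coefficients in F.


Ȟ^0(U;F) ≅ Z,  Ȟ^1(U;F) ≅ 0,  Ȟ^2(U;F) ≅ Z/2

intersection data:
  U12={q5,q12,q13} U13={q13,q14,q26} U14={q14,q16,q25} U15={q17,q21,q25} U16={q5,q17,q19} U23={q1,q13,q22} U24={q4,q8,q33} U25={q1,q8,q10} U26={q5,q9,q33} U34={q14,q23,q27} U35={q1,q2,q24,q32} U36={q18,q27,q32} U45={q3,q8,q25} U46={q11,q27,q33} U56={q7,q17,q32}
  U123={q13} U126={q5} U134={q14} U145={q25} U156={q17} U235={q1} U245={q8} U246={q33} U346={q27} U356={q32}
C dims 6,15,10; δ0: rk 5, SNF 1^5; δ1: rk 10, SNF 1^9·2
Ȟ^0 = (6 − 5) − 0 = 1, so Ȟ^0 ≅ Z
Ȟ^1 = (15 − 10) − 5 = 0, so Ȟ^1 ≅ 0
Ȟ^2 = (10 − 0) − 10 = 0 plus torsion [2], so Ȟ^2 ≅ Z/2


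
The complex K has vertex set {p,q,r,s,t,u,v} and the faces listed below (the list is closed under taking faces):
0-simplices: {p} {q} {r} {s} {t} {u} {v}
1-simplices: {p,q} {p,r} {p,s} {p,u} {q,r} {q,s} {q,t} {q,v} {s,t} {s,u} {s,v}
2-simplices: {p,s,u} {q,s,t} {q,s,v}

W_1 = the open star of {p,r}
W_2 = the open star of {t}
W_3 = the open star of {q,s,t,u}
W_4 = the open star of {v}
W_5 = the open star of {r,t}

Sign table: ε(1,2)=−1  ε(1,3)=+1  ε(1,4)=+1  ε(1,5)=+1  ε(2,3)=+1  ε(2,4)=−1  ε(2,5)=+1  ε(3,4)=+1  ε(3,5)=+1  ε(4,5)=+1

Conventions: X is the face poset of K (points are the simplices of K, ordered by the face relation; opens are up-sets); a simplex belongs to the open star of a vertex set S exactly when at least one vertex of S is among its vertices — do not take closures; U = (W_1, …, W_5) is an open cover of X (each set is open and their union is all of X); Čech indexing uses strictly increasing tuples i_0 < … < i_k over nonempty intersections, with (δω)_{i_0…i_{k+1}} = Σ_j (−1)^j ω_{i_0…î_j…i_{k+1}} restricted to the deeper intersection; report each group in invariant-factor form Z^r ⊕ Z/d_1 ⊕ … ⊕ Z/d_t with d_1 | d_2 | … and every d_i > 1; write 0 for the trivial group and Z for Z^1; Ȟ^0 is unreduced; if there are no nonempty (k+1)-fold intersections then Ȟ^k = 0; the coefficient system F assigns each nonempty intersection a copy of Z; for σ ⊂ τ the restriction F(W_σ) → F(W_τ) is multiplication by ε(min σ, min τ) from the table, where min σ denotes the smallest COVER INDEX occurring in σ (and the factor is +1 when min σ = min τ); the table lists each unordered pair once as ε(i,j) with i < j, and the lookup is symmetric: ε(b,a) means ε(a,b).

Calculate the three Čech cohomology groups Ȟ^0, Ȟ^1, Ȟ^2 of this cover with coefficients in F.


Ȟ^0 ≅ Z,  Ȟ^1 ≅ 0,  Ȟ^2 ≅ 0

nonempty intersections:
  W1={{p},{r},{p,q},{p,r},{p,s},{p,u},{q,r},{p,s,u}} W2={{t},{q,t},{s,t},{q,s,t}} W3={{q},{s},{t},{u},{p,q},{p,s},{p,u},{q,r},{q,s},{q,t},{q,v},{s,t},{s,u},{s,v},{p,s,u},{q,s,t},{q,s,v}} W4={{v},{q,v},{s,v},{q,s,v}} W5={{r},{t},{p,r},{q,r},{q,t},{s,t},{q,s,t}}
  W13={{p,q},{p,s},{p,u},{q,r},{p,s,u}} W15={{r},{p,r},{q,r}} W23={{t},{q,t},{s,t},{q,s,t}} W25={{t},{q,t},{s,t},{q,s,t}} W34={{q,v},{s,v},{q,s,v}} W35={{t},{q,r},{q,t},{s,t},{q,s,t}}
  W135={{q,r}} W235={{t},{q,t},{s,t},{q,s,t}}
C dims 5,6,2; δ0: rk 4, SNF 1^4; δ1: rk 2, SNF 1^2
Ȟ^0: (5−4)−0=1 ⇒ Z
Ȟ^1: (6−2)−4=0 ⇒ 0
Ȟ^2: (2−0)−2=0 ⇒ 0


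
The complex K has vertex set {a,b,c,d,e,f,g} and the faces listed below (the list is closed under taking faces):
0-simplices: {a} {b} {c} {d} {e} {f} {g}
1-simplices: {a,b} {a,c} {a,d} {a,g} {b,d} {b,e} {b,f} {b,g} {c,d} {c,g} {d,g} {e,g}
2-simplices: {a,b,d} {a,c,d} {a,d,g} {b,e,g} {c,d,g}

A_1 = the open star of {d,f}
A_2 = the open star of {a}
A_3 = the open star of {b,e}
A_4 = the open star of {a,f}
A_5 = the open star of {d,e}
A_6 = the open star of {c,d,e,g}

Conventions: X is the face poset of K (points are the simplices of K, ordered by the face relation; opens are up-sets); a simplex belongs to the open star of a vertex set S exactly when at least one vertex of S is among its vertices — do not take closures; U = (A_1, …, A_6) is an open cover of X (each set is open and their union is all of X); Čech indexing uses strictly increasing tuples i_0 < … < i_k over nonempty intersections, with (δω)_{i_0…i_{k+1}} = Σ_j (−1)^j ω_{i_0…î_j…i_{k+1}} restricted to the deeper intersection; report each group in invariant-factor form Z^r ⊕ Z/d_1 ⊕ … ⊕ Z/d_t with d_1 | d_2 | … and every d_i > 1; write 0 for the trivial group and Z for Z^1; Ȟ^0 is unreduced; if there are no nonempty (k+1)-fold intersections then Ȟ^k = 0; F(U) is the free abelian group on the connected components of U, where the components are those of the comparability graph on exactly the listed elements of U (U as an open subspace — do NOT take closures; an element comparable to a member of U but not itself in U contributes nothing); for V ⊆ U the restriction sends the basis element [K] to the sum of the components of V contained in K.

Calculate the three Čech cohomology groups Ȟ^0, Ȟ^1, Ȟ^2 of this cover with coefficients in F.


nerve simplices:
  A1={{d},{f},{a,d},{b,d},{b,f},{c,d},{d,g},{a,b,d},{a,c,d},{a,d,g},{c,d,g}} A2={{a},{a,b},{a,c},{a,d},{a,g},{a,b,d},{a,c,d},{a,d,g}} A3={{b},{e},{a,b},{b,d},{b,e},{b,f},{b,g},{e,g},{a,b,d},{b,e,g}} A4={{a},{f},{a,b},{a,c},{a,d},{a,g},{b,f},{a,b,d},{a,c,d},{a,d,g}} A5={{d},{e},{a,d},{b,d},{b,e},{c,d},{d,g},{e,g},{a,b,d},{a,c,d},{a,d,g},{b,e,g},{c,d,g}} A6={{c},{d},{e},{g},{a,c},{a,d},{a,g},{b,d},{b,e},{b,g},{c,d},{c,g},{d,g},{e,g},{a,b,d},{a,c,d},{a,d,g},{b,e,g},{c,d,g}}
  A12={{a,d},{a,b,d},{a,c,d},{a,d,g}} A13={{b,d},{b,f},{a,b,d}} A14={{f},{a,d},{b,f},{a,b,d},{a,c,d},{a,d,g}} A15={{d},{a,d},{b,d},{c,d},{d,g},{a,b,d},{a,c,d},{a,d,g},{c,d,g}} A16={{d},{a,d},{b,d},{c,d},{d,g},{a,b,d},{a,c,d},{a,d,g},{c,d,g}} A23={{a,b},{a,b,d}} A24={{a},{a,b},{a,c},{a,d},{a,g},{a,b,d},{a,c,d},{a,d,g}} A25={{a,d},{a,b,d},{a,c,d},{a,d,g}} A26={{a,c},{a,d},{a,g},{a,b,d},{a,c,d},{a,d,g}} A34={{a,b},{b,f},{a,b,d}} A35={{e},{b,d},{b,e},{e,g},{a,b,d},{b,e,g}} A36={{e},{b,d},{b,e},{b,g},{e,g},{a,b,d},{b,e,g}} A45={{a,d},{a,b,d},{a,c,d},{a,d,g}} A46={{a,c},{a,d},{a,g},{a,b,d},{a,c,d},{a,d,g}} A56={{d},{e},{a,d},{b,d},{b,e},{c,d},{d,g},{e,g},{a,b,d},{a,c,d},{a,d,g},{b,e,g},{c,d,g}}
  A123={{a,b,d}} A124={{a,d},{a,b,d},{a,c,d},{a,d,g}} A125={{a,d},{a,b,d},{a,c,d},{a,d,g}} A126={{a,d},{a,b,d},{a,c,d},{a,d,g}} A134={{b,f},{a,b,d}} A135={{b,d},{a,b,d}} A136={{b,d},{a,b,d}} A145={{a,d},{a,b,d},{a,c,d},{a,d,g}} A146={{a,d},{a,b,d},{a,c,d},{a,d,g}} A156={{d},{a,d},{b,d},{c,d},{d,g},{a,b,d},{a,c,d},{a,d,g},{c,d,g}} A234={{a,b},{a,b,d}} A235={{a,b,d}} A236={{a,b,d}} A245={{a,d},{a,b,d},{a,c,d},{a,d,g}} A246={{a,c},{a,d},{a,g},{a,b,d},{a,c,d},{a,d,g}} A256={{a,d},{a,b,d},{a,c,d},{a,d,g}} A345={{a,b,d}} A346={{a,b,d}} A356={{e},{b,d},{b,e},{e,g},{a,b,d},{b,e,g}} A456={{a,d},{a,b,d},{a,c,d},{a,d,g}}
  A1234={{a,b,d}} A1235={{a,b,d}} A1236={{a,b,d}} A1245={{a,d},{a,b,d},{a,c,d},{a,d,g}} A1246={{a,d},{a,b,d},{a,c,d},{a,d,g}} A1256={{a,d},{a,b,d},{a,c,d},{a,d,g}} A1345={{a,b,d}} A1346={{a,b,d}} A1356={{b,d},{a,b,d}} A1456={{a,d},{a,b,d},{a,c,d},{a,d,g}} A2345={{a,b,d}} A2346={{a,b,d}} A2356={{a,b,d}} A2456={{a,d},{a,b,d},{a,c,d},{a,d,g}} A3456={{a,b,d}}
  A12345={{a,b,d}} A12346={{a,b,d}} A12356={{a,b,d}} A12456={{a,d},{a,b,d},{a,c,d},{a,d,g}} A13456={{a,b,d}} A23456={{a,b,d}}
  A123456={{a,b,d}}
components per intersection:
  A1: {{d},{a,d},{b,d},{c,d},{d,g},{a,b,d},{a,c,d},{a,d,g},{c,d,g}} {{f},{b,f}}
  A2: {{a},{a,b},{a,c},{a,d},{a,g},{a,b,d},{a,c,d},{a,d,g}}
  A3: {{b},{e},{a,b},{b,d},{b,e},{b,f},{b,g},{e,g},{a,b,d},{b,e,g}}
  A4: {{a},{a,b},{a,c},{a,d},{a,g},{a,b,d},{a,c,d},{a,d,g}} {{f},{b,f}}
  A5: {{d},{a,d},{b,d},{c,d},{d,g},{a,b,d},{a,c,d},{a,d,g},{c,d,g}} {{e},{b,e},{e,g},{b,e,g}}
  A6: {{c},{d},{e},{g},{a,c},{a,d},{a,g},{b,d},{b,e},{b,g},{c,d},{c,g},{d,g},{e,g},{a,b,d},{a,c,d},{a,d,g},{b,e,g},{c,d,g}}
  A12: {{a,d},{a,b,d},{a,c,d},{a,d,g}}
  A13: {{b,d},{a,b,d}} {{b,f}}
  A14: {{f},{b,f}} {{a,d},{a,b,d},{a,c,d},{a,d,g}}
  A15: {{d},{a,d},{b,d},{c,d},{d,g},{a,b,d},{a,c,d},{a,d,g},{c,d,g}}
  A16: {{d},{a,d},{b,d},{c,d},{d,g},{a,b,d},{a,c,d},{a,d,g},{c,d,g}}
  A23: {{a,b},{a,b,d}}
  A24: {{a},{a,b},{a,c},{a,d},{a,g},{a,b,d},{a,c,d},{a,d,g}}
  A25: {{a,d},{a,b,d},{a,c,d},{a,d,g}}
  A26: {{a,c},{a,d},{a,g},{a,b,d},{a,c,d},{a,d,g}}
  A34: {{a,b},{a,b,d}} {{b,f}}
  A35: {{e},{b,e},{e,g},{b,e,g}} {{b,d},{a,b,d}}
  A36: {{e},{b,e},{b,g},{e,g},{b,e,g}} {{b,d},{a,b,d}}
  A45: {{a,d},{a,b,d},{a,c,d},{a,d,g}}
  A46: {{a,c},{a,d},{a,g},{a,b,d},{a,c,d},{a,d,g}}
  A56: {{d},{a,d},{b,d},{c,d},{d,g},{a,b,d},{a,c,d},{a,d,g},{c,d,g}} {{e},{b,e},{e,g},{b,e,g}}
  A123: {{a,b,d}}
  A124: {{a,d},{a,b,d},{a,c,d},{a,d,g}}
  A125: {{a,d},{a,b,d},{a,c,d},{a,d,g}}
  A126: {{a,d},{a,b,d},{a,c,d},{a,d,g}}
  A134: {{b,f}} {{a,b,d}}
  A135: {{b,d},{a,b,d}}
  A136: {{b,d},{a,b,d}}
  A145: {{a,d},{a,b,d},{a,c,d},{a,d,g}}
  A146: {{a,d},{a,b,d},{a,c,d},{a,d,g}}
  A156: {{d},{a,d},{b,d},{c,d},{d,g},{a,b,d},{a,c,d},{a,d,g},{c,d,g}}
  A234: {{a,b},{a,b,d}}
  A235: {{a,b,d}}
  A236: {{a,b,d}}
  A245: {{a,d},{a,b,d},{a,c,d},{a,d,g}}
  A246: {{a,c},{a,d},{a,g},{a,b,d},{a,c,d},{a,d,g}}
  A256: {{a,d},{a,b,d},{a,c,d},{a,d,g}}
  A345: {{a,b,d}}
  A346: {{a,b,d}}
  A356: {{e},{b,e},{e,g},{b,e,g}} {{b,d},{a,b,d}}
  A456: {{a,d},{a,b,d},{a,c,d},{a,d,g}}
  A1234: {{a,b,d}}
  A1235: {{a,b,d}}
  A1236: {{a,b,d}}
  A1245: {{a,d},{a,b,d},{a,c,d},{a,d,g}}
  A1246: {{a,d},{a,b,d},{a,c,d},{a,d,g}}
  A1256: {{a,d},{a,b,d},{a,c,d},{a,d,g}}
  A1345: {{a,b,d}}
  A1346: {{a,b,d}}
  A1356: {{b,d},{a,b,d}}
  A1456: {{a,d},{a,b,d},{a,c,d},{a,d,g}}
  A2345: {{a,b,d}}
  A2346: {{a,b,d}}
  A2356: {{a,b,d}}
  A2456: {{a,d},{a,b,d},{a,c,d},{a,d,g}}
  A3456: {{a,b,d}}
  A12345: {{a,b,d}}
  A12346: {{a,b,d}}
  A12356: {{a,b,d}}
  A12456: {{a,d},{a,b,d},{a,c,d},{a,d,g}}
  A13456: {{a,b,d}}
  A23456: {{a,b,d}}
  A123456: {{a,b,d}}
C dims 9,21,22,15; δ0: rk 8, SNF 1^8; δ1: rk 12, SNF 1^12; δ2: rk 10, SNF 1^10
degree 0: 9−8−0 = 1 → Ȟ^0 ≅ Z
degree 1: 21−12−8 = 1 → Ȟ^1 ≅ Z
degree 2: 22−10−12 = 0 → Ȟ^2 ≅ 0

Ȟ^0 ≅ Z; Ȟ^1 ≅ Z; Ȟ^2 ≅ 0


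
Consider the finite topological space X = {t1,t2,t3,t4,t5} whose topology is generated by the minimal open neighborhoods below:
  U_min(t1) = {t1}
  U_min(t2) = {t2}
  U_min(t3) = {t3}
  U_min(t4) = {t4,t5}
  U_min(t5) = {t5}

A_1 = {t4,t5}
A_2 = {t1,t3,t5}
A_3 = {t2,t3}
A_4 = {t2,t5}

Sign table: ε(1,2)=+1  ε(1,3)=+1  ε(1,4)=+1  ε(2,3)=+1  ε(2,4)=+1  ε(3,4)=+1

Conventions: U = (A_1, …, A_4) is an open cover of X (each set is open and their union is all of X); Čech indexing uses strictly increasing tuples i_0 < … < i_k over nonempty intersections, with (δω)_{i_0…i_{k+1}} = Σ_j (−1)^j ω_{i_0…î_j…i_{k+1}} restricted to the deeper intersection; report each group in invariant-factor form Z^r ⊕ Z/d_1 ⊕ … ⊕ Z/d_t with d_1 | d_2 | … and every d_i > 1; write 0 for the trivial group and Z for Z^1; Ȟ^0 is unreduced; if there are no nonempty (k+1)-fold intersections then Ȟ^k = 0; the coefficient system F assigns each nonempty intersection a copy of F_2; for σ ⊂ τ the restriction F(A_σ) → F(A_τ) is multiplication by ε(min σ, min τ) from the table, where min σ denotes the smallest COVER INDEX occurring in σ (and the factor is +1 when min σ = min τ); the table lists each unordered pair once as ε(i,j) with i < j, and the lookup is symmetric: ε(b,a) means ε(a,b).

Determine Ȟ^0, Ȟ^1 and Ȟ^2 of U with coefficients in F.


cover nerve:
  A12={t5} A14={t5} A23={t3} A24={t5} A34={t2}
  A124={t5}
C dims 4,5,1; δ0: rk_F2 3; δ1: rk_F2 1
Ȟ^0: (4−3)−0=1 ⇒ Z/2
Ȟ^1: (5−1)−3=1 ⇒ Z/2
Ȟ^2: (1−0)−1=0 ⇒ 0

Ȟ^0(U;F) ≅ Z/2, Ȟ^1(U;F) ≅ Z/2 and Ȟ^2(U;F) ≅ 0


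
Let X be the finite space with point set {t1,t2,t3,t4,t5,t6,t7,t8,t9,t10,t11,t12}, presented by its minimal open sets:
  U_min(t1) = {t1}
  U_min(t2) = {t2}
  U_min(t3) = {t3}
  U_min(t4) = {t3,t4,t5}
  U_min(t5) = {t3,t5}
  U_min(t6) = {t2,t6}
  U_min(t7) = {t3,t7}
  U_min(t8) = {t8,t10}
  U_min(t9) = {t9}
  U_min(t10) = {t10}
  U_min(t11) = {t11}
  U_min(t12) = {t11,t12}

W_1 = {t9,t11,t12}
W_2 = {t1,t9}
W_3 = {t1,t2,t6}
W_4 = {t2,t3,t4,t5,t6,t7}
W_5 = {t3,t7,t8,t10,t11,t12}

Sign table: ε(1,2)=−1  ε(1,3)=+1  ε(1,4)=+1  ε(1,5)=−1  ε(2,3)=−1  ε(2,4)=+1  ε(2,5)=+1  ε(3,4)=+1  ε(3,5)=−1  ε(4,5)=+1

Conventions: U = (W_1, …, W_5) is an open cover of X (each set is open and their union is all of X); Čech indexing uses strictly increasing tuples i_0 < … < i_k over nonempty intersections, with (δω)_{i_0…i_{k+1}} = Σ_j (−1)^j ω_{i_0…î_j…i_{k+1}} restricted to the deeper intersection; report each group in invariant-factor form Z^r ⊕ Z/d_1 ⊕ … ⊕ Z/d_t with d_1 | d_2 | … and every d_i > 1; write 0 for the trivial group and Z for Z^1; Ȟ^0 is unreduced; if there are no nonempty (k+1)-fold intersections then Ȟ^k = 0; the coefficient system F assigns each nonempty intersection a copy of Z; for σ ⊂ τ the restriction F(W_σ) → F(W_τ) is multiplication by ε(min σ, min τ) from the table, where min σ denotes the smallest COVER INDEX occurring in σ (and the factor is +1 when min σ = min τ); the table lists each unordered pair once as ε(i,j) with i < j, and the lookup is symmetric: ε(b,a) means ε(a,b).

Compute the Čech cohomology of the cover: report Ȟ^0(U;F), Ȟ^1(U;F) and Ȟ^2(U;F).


Ȟ^0 ≅ 0, Ȟ^1 ≅ Z/2 and Ȟ^2 ≅ 0

intersection data:
  W12={t9} W15={t11,t12} W23={t1} W34={t2,t6} W45={t3,t7}
C dims 5,5; δ0: rk 5, SNF 1^4·2
Ȟ^0 = (5 − 5) − 0 = 0, so Ȟ^0 ≅ 0
Ȟ^1 = (5 − 0) − 5 = 0 plus torsion [2], so Ȟ^1 ≅ Z/2
Ȟ^2 = (0 − 0) − 0 = 0, so Ȟ^2 ≅ 0


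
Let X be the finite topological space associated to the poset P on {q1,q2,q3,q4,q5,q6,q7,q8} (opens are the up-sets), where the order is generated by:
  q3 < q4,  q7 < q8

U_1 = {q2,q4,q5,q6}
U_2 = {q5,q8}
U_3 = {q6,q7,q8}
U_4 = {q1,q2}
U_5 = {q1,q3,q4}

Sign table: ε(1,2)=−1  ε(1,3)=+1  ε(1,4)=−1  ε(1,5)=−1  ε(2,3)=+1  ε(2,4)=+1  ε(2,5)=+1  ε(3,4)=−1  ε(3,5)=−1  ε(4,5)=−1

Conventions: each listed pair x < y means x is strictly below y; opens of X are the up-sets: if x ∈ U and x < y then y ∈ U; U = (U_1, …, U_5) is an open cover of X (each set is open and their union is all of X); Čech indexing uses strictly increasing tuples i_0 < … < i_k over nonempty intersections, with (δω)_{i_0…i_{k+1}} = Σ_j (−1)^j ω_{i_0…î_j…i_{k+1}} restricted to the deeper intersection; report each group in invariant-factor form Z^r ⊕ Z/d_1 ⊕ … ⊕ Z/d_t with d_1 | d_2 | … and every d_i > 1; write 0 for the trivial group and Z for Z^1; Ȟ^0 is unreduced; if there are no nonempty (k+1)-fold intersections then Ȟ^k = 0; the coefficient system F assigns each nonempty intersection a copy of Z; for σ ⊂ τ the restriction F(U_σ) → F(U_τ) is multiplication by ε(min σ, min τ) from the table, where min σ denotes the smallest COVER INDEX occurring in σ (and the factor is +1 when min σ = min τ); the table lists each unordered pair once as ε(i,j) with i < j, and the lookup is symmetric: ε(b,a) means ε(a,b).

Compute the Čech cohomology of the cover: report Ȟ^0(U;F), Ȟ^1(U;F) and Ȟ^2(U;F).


Ȟ^0 = 0; Ȟ^1 = Z ⊕ Z/2; Ȟ^2 = 0

nonempty overlaps:
  U12={q5} U13={q6} U14={q2} U15={q4} U23={q8} U45={q1}
C dims 5,6; δ0: rk 5, SNF 1^4·2
degree 0: 5−5−0 = 0 → Ȟ^0 ≅ 0
degree 1: 6−0−5 = 1 plus torsion [2] → Ȟ^1 ≅ Z ⊕ Z/2
degree 2: 0−0−0 = 0 → Ȟ^2 ≅ 0


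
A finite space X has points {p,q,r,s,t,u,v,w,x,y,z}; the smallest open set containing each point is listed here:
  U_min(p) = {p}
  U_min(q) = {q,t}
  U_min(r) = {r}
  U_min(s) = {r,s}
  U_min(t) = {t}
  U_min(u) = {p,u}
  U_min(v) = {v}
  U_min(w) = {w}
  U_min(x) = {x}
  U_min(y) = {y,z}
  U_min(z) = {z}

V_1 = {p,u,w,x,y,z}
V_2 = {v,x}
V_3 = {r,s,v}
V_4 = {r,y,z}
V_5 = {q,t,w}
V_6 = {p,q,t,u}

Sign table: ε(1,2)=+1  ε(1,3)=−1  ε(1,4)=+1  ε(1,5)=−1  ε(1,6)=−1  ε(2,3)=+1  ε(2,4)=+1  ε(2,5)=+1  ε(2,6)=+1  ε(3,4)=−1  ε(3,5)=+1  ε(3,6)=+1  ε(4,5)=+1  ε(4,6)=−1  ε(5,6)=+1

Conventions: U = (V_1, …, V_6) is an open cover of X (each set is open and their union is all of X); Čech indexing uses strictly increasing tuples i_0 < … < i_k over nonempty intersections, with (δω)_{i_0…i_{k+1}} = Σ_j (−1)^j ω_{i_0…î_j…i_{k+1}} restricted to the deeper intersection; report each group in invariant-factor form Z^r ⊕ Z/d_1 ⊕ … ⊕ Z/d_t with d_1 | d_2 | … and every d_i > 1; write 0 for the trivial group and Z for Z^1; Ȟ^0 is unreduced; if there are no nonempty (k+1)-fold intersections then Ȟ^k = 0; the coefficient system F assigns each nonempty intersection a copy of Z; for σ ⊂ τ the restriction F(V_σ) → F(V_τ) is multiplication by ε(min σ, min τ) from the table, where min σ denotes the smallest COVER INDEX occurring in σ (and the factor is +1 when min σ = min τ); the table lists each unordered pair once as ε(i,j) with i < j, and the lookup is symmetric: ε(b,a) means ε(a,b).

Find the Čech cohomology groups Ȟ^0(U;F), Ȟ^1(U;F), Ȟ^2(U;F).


intersection data:
  V12={x} V14={y,z} V15={w} V16={p,u} V23={v} V34={r} V56={q,t}
C dims 6,7; δ0: rk 6, SNF 1^5·2
Ȟ^0 = (6 − 6) − 0 = 0, so Ȟ^0 ≅ 0
Ȟ^1 = (7 − 0) − 6 = 1 plus torsion [2], so Ȟ^1 ≅ Z ⊕ Z/2
Ȟ^2 = (0 − 0) − 0 = 0, so Ȟ^2 ≅ 0

Ȟ^0 ≅ 0; Ȟ^1 ≅ Z ⊕ Z/2; Ȟ^2 ≅ 0


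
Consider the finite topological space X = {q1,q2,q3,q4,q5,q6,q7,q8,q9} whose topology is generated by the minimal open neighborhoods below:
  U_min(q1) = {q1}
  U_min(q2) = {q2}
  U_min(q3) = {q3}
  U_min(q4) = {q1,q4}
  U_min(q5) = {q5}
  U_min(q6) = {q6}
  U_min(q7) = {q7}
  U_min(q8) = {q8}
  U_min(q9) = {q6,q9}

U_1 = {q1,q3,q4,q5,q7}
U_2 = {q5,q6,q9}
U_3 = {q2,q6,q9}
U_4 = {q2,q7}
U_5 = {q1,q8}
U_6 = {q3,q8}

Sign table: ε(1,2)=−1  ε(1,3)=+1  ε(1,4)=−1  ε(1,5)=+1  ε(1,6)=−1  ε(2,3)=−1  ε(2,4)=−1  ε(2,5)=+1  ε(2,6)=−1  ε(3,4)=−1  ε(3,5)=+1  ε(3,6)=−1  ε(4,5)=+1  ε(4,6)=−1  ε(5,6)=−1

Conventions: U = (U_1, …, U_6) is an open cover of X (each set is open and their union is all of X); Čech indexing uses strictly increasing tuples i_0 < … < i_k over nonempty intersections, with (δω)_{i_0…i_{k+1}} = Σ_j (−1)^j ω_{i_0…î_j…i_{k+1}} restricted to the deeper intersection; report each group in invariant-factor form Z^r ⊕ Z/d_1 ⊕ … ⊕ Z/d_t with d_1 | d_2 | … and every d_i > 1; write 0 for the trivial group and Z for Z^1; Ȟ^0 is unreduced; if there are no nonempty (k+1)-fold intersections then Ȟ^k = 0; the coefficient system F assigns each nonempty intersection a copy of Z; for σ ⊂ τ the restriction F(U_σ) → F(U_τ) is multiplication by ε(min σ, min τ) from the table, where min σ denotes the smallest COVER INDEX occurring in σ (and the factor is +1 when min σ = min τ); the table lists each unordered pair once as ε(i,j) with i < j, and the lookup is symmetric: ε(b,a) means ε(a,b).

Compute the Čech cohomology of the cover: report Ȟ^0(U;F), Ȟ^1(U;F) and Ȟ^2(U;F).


nerve of the cover:
  U12={q5} U14={q7} U15={q1} U16={q3} U23={q6,q9} U34={q2} U56={q8}
C dims 6,7; δ0: rk 5, SNF 1^5
Ȟ^0 = (6 − 5) − 0 = 1, so Ȟ^0 ≅ Z
Ȟ^1 = (7 − 0) − 5 = 2, so Ȟ^1 ≅ Z^2
Ȟ^2 = (0 − 0) − 0 = 0, so Ȟ^2 ≅ 0

Ȟ^0 ≅ Z, Ȟ^1 ≅ Z^2, Ȟ^2 ≅ 0


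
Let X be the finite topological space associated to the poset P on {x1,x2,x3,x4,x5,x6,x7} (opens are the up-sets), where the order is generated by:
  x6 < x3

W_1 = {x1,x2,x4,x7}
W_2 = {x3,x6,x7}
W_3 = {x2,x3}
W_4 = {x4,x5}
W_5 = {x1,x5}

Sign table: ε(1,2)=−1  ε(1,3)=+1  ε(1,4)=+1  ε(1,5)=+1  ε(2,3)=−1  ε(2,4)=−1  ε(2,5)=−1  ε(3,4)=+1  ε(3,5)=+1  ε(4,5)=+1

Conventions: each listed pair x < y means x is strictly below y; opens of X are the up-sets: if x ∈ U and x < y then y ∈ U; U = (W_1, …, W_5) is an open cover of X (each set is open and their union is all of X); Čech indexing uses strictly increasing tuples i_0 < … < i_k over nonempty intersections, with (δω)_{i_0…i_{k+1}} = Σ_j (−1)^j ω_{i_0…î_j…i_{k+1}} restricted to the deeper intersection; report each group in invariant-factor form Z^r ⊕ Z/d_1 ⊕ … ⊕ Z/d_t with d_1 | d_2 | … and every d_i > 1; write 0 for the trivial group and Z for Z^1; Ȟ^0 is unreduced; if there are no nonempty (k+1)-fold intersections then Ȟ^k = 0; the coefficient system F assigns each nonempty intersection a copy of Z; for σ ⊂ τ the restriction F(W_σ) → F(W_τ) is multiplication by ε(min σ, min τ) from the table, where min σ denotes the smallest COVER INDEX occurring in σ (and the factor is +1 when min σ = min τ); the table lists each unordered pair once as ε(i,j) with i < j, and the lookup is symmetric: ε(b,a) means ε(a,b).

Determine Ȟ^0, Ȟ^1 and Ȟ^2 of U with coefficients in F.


Ȟ^0 = Z,  Ȟ^1 = Z^2,  Ȟ^2 = 0

intersection data:
  W12={x7} W13={x2} W14={x4} W15={x1} W23={x3} W45={x5}
C dims 5,6; δ0: rk 4, SNF 1^4
Ȟ^0 = (5 − 4) − 0 = 1, so Ȟ^0 ≅ Z
Ȟ^1 = (6 − 0) − 4 = 2, so Ȟ^1 ≅ Z^2
Ȟ^2 = (0 − 0) − 0 = 0, so Ȟ^2 ≅ 0


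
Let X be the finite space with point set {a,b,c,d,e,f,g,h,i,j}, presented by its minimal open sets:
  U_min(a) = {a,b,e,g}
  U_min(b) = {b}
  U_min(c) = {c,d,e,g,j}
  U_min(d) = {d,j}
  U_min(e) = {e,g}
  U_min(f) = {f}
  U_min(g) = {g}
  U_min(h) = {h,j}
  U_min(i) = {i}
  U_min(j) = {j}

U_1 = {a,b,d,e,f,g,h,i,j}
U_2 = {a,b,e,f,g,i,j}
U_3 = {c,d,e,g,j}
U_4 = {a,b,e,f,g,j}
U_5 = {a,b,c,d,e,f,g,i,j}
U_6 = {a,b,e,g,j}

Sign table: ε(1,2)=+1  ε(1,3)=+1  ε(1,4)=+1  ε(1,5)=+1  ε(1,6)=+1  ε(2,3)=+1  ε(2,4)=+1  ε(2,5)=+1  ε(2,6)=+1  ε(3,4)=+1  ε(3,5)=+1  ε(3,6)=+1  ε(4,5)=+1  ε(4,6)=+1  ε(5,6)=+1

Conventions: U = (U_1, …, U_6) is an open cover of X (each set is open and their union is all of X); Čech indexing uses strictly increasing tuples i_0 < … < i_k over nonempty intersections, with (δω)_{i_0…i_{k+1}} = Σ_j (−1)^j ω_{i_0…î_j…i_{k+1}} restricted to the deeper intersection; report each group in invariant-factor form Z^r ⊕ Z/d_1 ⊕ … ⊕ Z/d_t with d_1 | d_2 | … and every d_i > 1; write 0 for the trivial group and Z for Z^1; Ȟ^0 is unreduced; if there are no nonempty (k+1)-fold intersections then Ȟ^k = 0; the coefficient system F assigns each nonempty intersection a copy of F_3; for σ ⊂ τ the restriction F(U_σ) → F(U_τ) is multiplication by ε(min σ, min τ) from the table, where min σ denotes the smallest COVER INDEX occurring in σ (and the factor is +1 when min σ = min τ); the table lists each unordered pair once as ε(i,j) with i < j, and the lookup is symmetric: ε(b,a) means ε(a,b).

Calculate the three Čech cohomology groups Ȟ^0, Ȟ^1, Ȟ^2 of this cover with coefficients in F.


nonempty overlaps:
  U12={a,b,e,f,g,i,j} U13={d,e,g,j} U14={a,b,e,f,g,j} U15={a,b,d,e,f,g,i,j} U16={a,b,e,g,j} U23={e,g,j} U24={a,b,e,f,g,j} U25={a,b,e,f,g,i,j} U26={a,b,e,g,j} U34={e,g,j} U35={c,d,e,g,j} U36={e,g,j} U45={a,b,e,f,g,j} U46={a,b,e,g,j} U56={a,b,e,g,j}
  U123={e,g,j} U124={a,b,e,f,g,j} U125={a,b,e,f,g,i,j} U126={a,b,e,g,j} U134={e,g,j} U135={d,e,g,j} U136={e,g,j} U145={a,b,e,f,g,j} U146={a,b,e,g,j} U156={a,b,e,g,j} U234={e,g,j} U235={e,g,j} U236={e,g,j} U245={a,b,e,f,g,j} U246={a,b,e,g,j} U256={a,b,e,g,j} U345={e,g,j} U346={e,g,j} U356={e,g,j} U456={a,b,e,g,j}
  U1234={e,g,j} U1235={e,g,j} U1236={e,g,j} U1245={a,b,e,f,g,j} U1246={a,b,e,g,j} U1256={a,b,e,g,j} U1345={e,g,j} U1346={e,g,j} U1356={e,g,j} U1456={a,b,e,g,j} U2345={e,g,j} U2346={e,g,j} U2356={e,g,j} U2456={a,b,e,g,j} U3456={e,g,j}
  U12345={e,g,j} U12346={e,g,j} U12356={e,g,j} U12456={a,b,e,g,j} U13456={e,g,j} U23456={e,g,j}
  U123456={e,g,j}
C dims 6,15,20,15; δ0: rk_F3 5; δ1: rk_F3 10; δ2: rk_F3 10
degree 0: 6−5−0 = 1 → Ȟ^0 ≅ Z/3
degree 1: 15−10−5 = 0 → Ȟ^1 ≅ 0
degree 2: 20−10−10 = 0 → Ȟ^2 ≅ 0

Ȟ^0(U;F) ≅ Z/3, Ȟ^1(U;F) ≅ 0, Ȟ^2(U;F) ≅ 0


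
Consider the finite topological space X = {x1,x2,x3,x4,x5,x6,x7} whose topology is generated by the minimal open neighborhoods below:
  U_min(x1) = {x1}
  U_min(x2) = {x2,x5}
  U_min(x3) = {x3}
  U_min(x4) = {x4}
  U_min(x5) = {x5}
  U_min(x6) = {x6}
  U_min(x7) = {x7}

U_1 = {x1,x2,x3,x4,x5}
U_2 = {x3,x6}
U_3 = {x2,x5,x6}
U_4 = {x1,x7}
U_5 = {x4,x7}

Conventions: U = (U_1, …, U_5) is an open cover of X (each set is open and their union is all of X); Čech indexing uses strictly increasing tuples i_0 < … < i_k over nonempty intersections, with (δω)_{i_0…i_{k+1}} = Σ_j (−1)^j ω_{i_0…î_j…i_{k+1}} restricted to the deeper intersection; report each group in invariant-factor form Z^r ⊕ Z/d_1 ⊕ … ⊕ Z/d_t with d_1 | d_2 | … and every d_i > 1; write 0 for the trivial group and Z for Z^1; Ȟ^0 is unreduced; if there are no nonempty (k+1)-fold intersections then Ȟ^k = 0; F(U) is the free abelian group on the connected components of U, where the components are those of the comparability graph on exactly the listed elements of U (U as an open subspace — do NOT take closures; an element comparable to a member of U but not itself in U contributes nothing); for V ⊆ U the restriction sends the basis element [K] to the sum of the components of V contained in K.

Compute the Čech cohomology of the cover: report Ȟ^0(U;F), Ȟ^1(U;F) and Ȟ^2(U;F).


cover nerve:
  U12={x3} U13={x2,x5} U14={x1} U15={x4} U23={x6} U45={x7}
components per intersection:
  U1: {x1} {x2,x5} {x3} {x4}
  U2: {x3} {x6}
  U3: {x2,x5} {x6}
  U4: {x1} {x7}
  U5: {x4} {x7}
  U12: {x3}
  U13: {x2,x5}
  U14: {x1}
  U15: {x4}
  U23: {x6}
  U45: {x7}
C dims 12,6; δ0: rk 6, SNF 1^6
Ȟ^0: (12−6)−0=6 ⇒ Z^6
Ȟ^1: (6−0)−6=0 ⇒ 0
Ȟ^2: (0−0)−0=0 ⇒ 0

Ȟ^0(U;F) ≅ Z^6,  Ȟ^1(U;F) ≅ 0,  Ȟ^2(U;F) ≅ 0


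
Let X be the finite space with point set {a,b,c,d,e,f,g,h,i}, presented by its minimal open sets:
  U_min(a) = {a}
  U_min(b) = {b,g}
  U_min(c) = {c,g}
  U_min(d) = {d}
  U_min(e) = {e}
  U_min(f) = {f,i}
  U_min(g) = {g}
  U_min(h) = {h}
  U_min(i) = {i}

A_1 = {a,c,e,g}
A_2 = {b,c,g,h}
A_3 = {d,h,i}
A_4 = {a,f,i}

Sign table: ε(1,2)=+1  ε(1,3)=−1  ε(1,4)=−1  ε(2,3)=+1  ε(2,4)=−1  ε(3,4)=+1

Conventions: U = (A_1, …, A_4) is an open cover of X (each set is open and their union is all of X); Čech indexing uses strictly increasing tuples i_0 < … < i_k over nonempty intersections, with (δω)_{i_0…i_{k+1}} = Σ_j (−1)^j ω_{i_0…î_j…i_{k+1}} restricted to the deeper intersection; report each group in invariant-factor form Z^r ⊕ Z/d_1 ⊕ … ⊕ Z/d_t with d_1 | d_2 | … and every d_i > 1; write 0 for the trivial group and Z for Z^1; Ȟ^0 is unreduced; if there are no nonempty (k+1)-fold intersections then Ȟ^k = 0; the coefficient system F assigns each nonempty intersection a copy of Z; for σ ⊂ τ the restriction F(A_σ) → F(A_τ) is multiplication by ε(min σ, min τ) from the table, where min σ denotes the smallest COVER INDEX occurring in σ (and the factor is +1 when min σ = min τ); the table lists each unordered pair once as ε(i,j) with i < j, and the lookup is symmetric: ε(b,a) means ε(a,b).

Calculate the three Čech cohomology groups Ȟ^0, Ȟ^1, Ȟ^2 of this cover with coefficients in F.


Ȟ^0(U;F) ≅ 0, Ȟ^1(U;F) ≅ Z/2, Ȟ^2(U;F) ≅ 0

nerve of the cover:
  A12={c,g} A14={a} A23={h} A34={i}
C dims 4,4; δ0: rk 4, SNF 1^3·2
Ȟ^0 = (4 − 4) − 0 = 0, so Ȟ^0 ≅ 0
Ȟ^1 = (4 − 0) − 4 = 0 plus torsion [2], so Ȟ^1 ≅ Z/2
Ȟ^2 = (0 − 0) − 0 = 0, so Ȟ^2 ≅ 0


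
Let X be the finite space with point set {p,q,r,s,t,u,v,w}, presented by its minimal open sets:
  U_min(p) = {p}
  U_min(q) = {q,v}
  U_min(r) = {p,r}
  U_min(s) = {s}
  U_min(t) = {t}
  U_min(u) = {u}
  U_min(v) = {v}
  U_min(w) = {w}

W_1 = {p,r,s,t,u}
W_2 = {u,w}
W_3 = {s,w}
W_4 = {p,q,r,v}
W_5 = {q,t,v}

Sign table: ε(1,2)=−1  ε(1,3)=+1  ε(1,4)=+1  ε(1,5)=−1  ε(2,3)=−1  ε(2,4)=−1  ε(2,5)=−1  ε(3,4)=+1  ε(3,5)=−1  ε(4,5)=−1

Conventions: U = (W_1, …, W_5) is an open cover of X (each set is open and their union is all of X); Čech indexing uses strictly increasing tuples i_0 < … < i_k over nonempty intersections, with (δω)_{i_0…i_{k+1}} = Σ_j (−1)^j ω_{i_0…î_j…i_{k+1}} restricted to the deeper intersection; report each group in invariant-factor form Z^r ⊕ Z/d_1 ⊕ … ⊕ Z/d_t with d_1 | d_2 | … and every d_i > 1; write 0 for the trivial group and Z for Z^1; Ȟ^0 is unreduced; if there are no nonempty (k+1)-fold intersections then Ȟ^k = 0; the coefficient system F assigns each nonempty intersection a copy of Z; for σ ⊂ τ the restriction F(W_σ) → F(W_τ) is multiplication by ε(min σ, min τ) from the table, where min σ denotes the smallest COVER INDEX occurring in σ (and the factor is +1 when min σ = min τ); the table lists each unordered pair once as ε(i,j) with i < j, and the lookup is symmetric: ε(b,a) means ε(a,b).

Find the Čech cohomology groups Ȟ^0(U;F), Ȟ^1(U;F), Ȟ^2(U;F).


Ȟ^0 ≅ Z; Ȟ^1 ≅ Z^2; Ȟ^2 ≅ 0

nerve of the cover:
  W12={u} W13={s} W14={p,r} W15={t} W23={w} W45={q,v}
C dims 5,6; δ0: rk 4, SNF 1^4
Ȟ^0 = (5 − 4) − 0 = 1, so Ȟ^0 ≅ Z
Ȟ^1 = (6 − 0) − 4 = 2, so Ȟ^1 ≅ Z^2
Ȟ^2 = (0 − 0) − 0 = 0, so Ȟ^2 ≅ 0


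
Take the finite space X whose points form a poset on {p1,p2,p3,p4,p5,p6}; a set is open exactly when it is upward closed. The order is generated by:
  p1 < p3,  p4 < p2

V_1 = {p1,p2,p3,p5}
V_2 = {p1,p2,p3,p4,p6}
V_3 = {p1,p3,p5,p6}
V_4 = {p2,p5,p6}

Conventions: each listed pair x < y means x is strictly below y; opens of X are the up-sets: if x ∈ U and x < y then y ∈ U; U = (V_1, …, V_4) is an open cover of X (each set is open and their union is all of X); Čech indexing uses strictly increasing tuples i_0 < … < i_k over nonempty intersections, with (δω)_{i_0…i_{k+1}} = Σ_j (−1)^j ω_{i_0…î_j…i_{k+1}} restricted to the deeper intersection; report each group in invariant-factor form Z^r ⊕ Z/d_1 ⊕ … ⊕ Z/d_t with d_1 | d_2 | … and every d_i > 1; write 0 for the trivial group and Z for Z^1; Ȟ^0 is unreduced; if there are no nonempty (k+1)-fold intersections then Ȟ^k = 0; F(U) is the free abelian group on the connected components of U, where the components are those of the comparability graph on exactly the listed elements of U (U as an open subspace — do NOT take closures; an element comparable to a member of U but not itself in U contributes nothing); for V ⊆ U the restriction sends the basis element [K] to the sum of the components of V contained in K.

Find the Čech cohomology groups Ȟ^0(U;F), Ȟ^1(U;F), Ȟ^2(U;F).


Ȟ^0(U;F) ≅ Z^4; Ȟ^1(U;F) ≅ 0; Ȟ^2(U;F) ≅ 0

nonempty overlaps:
  V12={p1,p2,p3} V13={p1,p3,p5} V14={p2,p5} V23={p1,p3,p6} V24={p2,p6} V34={p5,p6}
  V123={p1,p3} V124={p2} V134={p5} V234={p6}
components per intersection:
  V1: {p1,p3} {p2} {p5}
  V2: {p1,p3} {p2,p4} {p6}
  V3: {p1,p3} {p5} {p6}
  V4: {p2} {p5} {p6}
  V12: {p1,p3} {p2}
  V13: {p1,p3} {p5}
  V14: {p2} {p5}
  V23: {p1,p3} {p6}
  V24: {p2} {p6}
  V34: {p5} {p6}
  V123: {p1,p3}
  V124: {p2}
  V134: {p5}
  V234: {p6}
C dims 12,12,4; δ0: rk 8, SNF 1^8; δ1: rk 4, SNF 1^4
degree 0: 12−8−0 = 4 → Ȟ^0 ≅ Z^4
degree 1: 12−4−8 = 0 → Ȟ^1 ≅ 0
degree 2: 4−0−4 = 0 → Ȟ^2 ≅ 0


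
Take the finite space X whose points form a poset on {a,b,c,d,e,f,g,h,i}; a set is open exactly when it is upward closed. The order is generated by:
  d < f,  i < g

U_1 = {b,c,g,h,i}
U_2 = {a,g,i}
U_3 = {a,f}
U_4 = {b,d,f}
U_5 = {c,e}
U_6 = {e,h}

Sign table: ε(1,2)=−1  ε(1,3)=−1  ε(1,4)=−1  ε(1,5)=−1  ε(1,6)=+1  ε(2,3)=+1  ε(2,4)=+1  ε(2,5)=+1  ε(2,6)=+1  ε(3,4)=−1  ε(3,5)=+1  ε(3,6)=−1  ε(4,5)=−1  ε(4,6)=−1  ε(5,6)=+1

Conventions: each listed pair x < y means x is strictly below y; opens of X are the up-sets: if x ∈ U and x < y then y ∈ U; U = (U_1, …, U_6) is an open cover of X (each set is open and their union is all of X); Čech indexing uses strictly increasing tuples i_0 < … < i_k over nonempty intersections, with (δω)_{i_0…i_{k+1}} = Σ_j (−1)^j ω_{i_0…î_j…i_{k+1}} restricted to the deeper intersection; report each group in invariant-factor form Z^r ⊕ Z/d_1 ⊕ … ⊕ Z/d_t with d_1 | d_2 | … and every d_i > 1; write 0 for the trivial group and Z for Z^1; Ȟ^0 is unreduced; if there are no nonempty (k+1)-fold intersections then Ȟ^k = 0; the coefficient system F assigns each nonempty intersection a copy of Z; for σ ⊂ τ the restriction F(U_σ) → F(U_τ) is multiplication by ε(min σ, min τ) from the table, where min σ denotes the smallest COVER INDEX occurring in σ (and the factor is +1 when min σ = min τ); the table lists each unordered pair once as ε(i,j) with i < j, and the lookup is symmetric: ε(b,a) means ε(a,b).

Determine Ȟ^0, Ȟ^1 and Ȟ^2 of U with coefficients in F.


nonempty intersections:
  U12={g,i} U14={b} U15={c} U16={h} U23={a} U34={f} U56={e}
C dims 6,7; δ0: rk 6, SNF 1^5·2
Ȟ^0: (6−6)−0=0 ⇒ 0
Ȟ^1: (7−0)−6=1 plus torsion [2] ⇒ Z ⊕ Z/2
Ȟ^2: (0−0)−0=0 ⇒ 0

Ȟ^0(U;F) ≅ 0, Ȟ^1(U;F) ≅ Z ⊕ Z/2 and Ȟ^2(U;F) ≅ 0


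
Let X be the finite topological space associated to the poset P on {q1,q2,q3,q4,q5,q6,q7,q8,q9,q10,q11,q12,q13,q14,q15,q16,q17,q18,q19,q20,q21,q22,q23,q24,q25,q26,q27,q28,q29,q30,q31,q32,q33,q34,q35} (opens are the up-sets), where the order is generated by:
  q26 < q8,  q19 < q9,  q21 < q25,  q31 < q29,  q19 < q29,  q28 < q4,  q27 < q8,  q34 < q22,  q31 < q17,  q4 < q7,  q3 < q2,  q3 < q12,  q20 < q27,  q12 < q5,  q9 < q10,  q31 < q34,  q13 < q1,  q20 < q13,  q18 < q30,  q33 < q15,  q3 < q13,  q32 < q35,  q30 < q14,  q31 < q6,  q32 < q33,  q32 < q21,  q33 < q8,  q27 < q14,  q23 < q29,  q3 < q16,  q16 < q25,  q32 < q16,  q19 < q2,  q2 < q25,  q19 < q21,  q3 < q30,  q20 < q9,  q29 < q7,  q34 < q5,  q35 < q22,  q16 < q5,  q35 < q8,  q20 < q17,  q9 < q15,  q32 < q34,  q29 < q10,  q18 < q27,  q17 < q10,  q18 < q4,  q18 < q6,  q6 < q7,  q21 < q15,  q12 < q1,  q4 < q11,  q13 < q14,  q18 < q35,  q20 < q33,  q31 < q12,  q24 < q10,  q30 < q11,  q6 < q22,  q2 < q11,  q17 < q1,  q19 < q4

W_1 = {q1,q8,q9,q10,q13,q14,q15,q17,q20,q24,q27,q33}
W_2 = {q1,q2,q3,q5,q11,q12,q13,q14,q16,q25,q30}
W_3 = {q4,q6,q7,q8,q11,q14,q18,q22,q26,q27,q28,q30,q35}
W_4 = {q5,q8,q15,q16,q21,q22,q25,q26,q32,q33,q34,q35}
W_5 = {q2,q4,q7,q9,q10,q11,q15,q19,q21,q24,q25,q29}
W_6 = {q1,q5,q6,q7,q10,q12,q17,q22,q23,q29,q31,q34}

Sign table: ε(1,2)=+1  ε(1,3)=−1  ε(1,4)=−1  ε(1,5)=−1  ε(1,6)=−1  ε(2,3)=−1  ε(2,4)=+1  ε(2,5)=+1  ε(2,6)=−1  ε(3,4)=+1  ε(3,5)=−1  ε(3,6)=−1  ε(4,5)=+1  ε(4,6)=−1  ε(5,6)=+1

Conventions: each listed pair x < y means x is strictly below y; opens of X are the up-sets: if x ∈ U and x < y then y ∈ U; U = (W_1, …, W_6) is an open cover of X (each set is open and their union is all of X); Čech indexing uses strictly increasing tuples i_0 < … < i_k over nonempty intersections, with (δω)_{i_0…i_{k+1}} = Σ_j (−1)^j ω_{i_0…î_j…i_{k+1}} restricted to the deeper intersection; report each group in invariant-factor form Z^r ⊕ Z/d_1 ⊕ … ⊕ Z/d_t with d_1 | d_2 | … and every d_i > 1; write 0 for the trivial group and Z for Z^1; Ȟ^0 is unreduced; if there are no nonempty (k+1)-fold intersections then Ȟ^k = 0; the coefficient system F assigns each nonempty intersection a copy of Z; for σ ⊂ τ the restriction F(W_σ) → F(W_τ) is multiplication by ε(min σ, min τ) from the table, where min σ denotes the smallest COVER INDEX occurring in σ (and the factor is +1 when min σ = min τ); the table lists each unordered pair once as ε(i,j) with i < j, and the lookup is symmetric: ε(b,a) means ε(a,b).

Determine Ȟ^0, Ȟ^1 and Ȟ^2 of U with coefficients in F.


Ȟ^0 ≅ 0; Ȟ^1 ≅ Z/2; Ȟ^2 ≅ Z

nerve simplices:
  W12={q1,q13,q14} W13={q8,q14,q27} W14={q8,q15,q33} W15={q9,q10,q15,q24} W16={q1,q10,q17} W23={q11,q14,q30} W24={q5,q16,q25} W25={q2,q11,q25} W26={q1,q5,q12} W34={q8,q22,q26,q35} W35={q4,q7,q11} W36={q6,q7,q22} W45={q15,q21,q25} W46={q5,q22,q34} W56={q7,q10,q29}
  W123={q14} W126={q1} W134={q8} W145={q15} W156={q10} W235={q11} W245={q25} W246={q5} W346={q22} W356={q7}
C dims 6,15,10; δ0: rk 6, SNF 1^5·2; δ1: rk 9, SNF 1^9
degree 0: 6−6−0 = 0 → Ȟ^0 ≅ 0
degree 1: 15−9−6 = 0 plus torsion [2] → Ȟ^1 ≅ Z/2
degree 2: 10−0−9 = 1 → Ȟ^2 ≅ Z


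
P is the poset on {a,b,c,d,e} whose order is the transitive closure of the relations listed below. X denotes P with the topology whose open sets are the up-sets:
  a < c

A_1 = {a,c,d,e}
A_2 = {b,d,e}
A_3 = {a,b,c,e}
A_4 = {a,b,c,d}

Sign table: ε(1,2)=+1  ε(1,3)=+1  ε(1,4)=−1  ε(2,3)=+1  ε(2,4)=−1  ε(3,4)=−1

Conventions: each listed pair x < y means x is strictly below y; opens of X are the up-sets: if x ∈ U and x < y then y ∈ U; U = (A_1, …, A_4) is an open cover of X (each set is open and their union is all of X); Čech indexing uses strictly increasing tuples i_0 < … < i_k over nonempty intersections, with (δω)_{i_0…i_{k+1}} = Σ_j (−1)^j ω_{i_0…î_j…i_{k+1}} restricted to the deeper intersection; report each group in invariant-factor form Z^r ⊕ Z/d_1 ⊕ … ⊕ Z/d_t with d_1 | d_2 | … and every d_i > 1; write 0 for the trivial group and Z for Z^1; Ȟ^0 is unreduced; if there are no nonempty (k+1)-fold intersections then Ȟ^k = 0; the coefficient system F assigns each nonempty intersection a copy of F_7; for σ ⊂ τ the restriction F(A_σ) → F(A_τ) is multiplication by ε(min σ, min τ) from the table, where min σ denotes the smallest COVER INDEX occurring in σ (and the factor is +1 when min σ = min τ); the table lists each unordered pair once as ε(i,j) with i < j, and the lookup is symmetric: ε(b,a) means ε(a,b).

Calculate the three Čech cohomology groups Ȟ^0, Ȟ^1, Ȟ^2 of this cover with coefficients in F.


intersection data:
  A12={d,e} A13={a,c,e} A14={a,c,d} A23={b,e} A24={b,d} A34={a,b,c}
  A123={e} A124={d} A134={a,c} A234={b}
C dims 4,6,4; δ0: rk_F7 3; δ1: rk_F7 3
Ȟ^0 = (4 − 3) − 0 = 1, so Ȟ^0 ≅ Z/7
Ȟ^1 = (6 − 3) − 3 = 0, so Ȟ^1 ≅ 0
Ȟ^2 = (4 − 0) − 3 = 1, so Ȟ^2 ≅ Z/7

Ȟ^0 = Z/7,  Ȟ^1 = 0,  Ȟ^2 = Z/7
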